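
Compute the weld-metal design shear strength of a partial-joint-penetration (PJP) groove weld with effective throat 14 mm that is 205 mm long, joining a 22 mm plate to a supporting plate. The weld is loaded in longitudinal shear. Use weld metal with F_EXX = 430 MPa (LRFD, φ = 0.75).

φR_n ≈ 555 kN

Effective throat (given) t_e = 14 mm.
A_we = 14 × 205 = 2870 mm².
F_nw = 0.6 F_EXX = 258 MPa.
φR_n = 0.75 × 258 × 2870 × 10⁻³ = 555.3 kN.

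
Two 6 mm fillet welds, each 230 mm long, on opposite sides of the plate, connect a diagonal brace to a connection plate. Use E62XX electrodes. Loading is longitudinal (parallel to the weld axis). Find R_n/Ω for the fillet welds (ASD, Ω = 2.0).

E62XX → F_EXX = 620 MPa.
Effective throat t_e = 0.707 × 6 = 4.242 mm.
Total length L = 460 mm; A_we = 4.242 × 460 = 1951 mm².
F_nw = 0.6 F_EXX = 0.6 × 620 = 372 MPa.
R_n = 372 × 1951 × 10⁻³ = 725.9 kN; R_n/Ω = 725.9/2.0 = 362.9 kN.

R_n/Ω ≈ 363 kN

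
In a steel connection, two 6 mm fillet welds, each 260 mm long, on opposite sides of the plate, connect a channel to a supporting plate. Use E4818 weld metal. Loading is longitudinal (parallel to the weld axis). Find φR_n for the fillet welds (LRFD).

φR_n ≈ 476 kN

E48XX → F_EXX = 480 MPa.
Effective throat t_e = 0.707 × 6 = 4.242 mm.
Total length L = 520 mm; A_we = 4.242 × 520 = 2206 mm².
F_nw = 0.6 F_EXX = 0.6 × 480 = 288 MPa.
φR_n = 0.75 × 288 × 2206 × 10⁻³ = 476.5 kN.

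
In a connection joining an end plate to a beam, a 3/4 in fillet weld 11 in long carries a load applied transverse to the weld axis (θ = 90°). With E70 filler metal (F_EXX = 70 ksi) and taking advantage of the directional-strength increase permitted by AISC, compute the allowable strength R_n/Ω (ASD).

R_n/Ω ≈ 184 kips

t_e = 0.707 × 0.75 = 0.5302 in; A_we = 0.5302 × 11 = 5.833 in².
Directional factor: 1.0 + 0.5 sin^1.5(90°) = 1.5.
F_nw = 0.6 × 70 × 1.5 = 63 ksi.
R_n/Ω = (63 × 5.833) / 2.0 = 183.7 kips.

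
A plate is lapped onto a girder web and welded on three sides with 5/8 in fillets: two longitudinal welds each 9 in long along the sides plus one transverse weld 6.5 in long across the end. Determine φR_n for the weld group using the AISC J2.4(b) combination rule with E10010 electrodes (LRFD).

E100XX → F_EXX = 100 ksi.
t_e = 0.707 × 0.625 = 0.4419 in.
R_nwl = 0.6 × 100 × 0.4419 × 18 = 477.2 kip (longitudinal, 2 welds).
R_nwt = 0.6 × 100 × 0.4419 × 6.5 = 172.3 kip (transverse, base value).
(i) R_nwl + R_nwt = 649.6 kip; (ii) 0.85 R_nwl + 1.5 R_nwt = 664.1 kip.
R_n = max = 664.1 kip [governs: (ii)]; φR_n = 498.1 kip.

φR_n ≈ 498 kip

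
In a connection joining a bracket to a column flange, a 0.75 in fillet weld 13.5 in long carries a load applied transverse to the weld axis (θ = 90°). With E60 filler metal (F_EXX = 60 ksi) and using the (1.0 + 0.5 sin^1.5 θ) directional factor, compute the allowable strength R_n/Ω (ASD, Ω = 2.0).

t_e = 0.707 × 0.75 = 0.5302 in; A_we = 0.5302 × 13.5 = 7.158 in².
Directional factor: 1.0 + 0.5 sin^1.5(90°) = 1.5.
F_nw = 0.6 × 60 × 1.5 = 54 ksi.
R_n/Ω = (54 × 7.158) / 2.0 = 193.3 kip.

R_n/Ω ≈ 193 kip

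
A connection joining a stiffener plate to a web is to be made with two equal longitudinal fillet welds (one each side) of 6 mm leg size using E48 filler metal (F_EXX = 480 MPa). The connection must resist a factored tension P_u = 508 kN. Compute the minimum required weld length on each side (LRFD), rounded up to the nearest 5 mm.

L = 280 mm on each side

Throat t_e = 0.707 × 6 = 4.242 mm.
φr_n = 0.75 × 0.6 × 480 × 4.242 × 10⁻³ = 0.9163 kN/mm.
L_req = P_u / φr_n = 508 / 0.9163 = 554.4 mm total.
Per side: 554.4 / 2 = 277.2 mm.
Round up → use L = 280 mm on each side.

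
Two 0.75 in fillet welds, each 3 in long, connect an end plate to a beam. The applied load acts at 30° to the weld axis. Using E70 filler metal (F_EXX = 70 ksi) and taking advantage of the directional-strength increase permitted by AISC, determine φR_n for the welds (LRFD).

φR_n ≈ 118 kip

t_e = 0.707 × 0.75 = 0.5302 in; A_we = 0.5302 × 6 = 3.181 in².
Directional factor: 1.0 + 0.5 sin^1.5(30°) = 1.177.
F_nw = 0.6 × 70 × 1.177 = 49.42 ksi.
φR_n = 0.75 × 49.42 × 3.181 = 117.9 kip.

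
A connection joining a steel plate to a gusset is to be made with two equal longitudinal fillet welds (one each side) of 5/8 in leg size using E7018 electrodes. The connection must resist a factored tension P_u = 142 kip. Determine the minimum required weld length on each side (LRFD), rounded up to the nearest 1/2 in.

L = 5.5 in on each side

E70XX → F_EXX = 70 ksi.
Throat t_e = 0.707 × 0.625 = 0.4419 in.
φr_n = 0.75 × 0.6 × 70 × 0.4419 = 13.92 kip/in.
L_req = P_u / φr_n = 142 / 13.92 = 10.2 in total.
Per side: 10.2 / 2 = 5.101 in.
Round up → use L = 5.5 in on each side.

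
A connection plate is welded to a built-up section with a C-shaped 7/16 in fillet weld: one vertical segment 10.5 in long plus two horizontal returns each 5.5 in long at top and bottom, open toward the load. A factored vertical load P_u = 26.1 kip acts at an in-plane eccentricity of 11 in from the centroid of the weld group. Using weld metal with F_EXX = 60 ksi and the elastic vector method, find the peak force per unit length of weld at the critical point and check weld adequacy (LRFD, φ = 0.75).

Total weld length L_w = 21.5 in. Treat welds as unit-width lines.
Centroid: x̄ = 2×5.5×2.75 / 21.5 = 1.407 in from the vertical weld.
Polar moment about centroid: J = I_x + I_y = [10.5³/12 + 2×5.5×5.25²] + [10.5×1.407² + 2(5.5³/12 + 5.5×1.343²)] = 468 in³.
Direct shear f_v = P/L_w = 26.1 / 21.5 = 1.214 kip/in (vertical).
Torsion M = P·e = 26.1 × 11 = 287.1 kip·in.
Critical point at (x, y) = (4.093, 5.25) from centroid. f_tx = M·y/J = 3.221 kip/in; f_ty = M·x/J = 2.511 kip/in.
Resultant f_max = √[f_tx² + (f_v + f_ty)²] = √[3.221² + (1.214 + 2.511)²] = 4.924 kip/in.
Capacity per unit length: φr_n = 0.75 × 0.6 × 60 × (0.707 × 0.4375) = 8.351 kip/in.
4.924 ≤ 8.351 → adequate.

f_max ≈ 4.92 kip/in; adequate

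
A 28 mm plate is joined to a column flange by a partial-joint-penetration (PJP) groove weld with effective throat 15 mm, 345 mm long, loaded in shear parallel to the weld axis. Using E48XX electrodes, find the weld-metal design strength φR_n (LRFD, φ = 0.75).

E48XX → F_EXX = 480 MPa.
Effective throat (given) t_e = 15 mm.
A_we = 15 × 345 = 5175 mm².
F_nw = 0.6 F_EXX = 288 MPa.
φR_n = 0.75 × 288 × 5175 × 10⁻³ = 1118 kN.

φR_n ≈ 1120 kN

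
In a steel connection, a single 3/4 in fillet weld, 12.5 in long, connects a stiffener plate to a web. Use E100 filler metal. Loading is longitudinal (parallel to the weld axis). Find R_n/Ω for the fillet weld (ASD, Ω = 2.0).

R_n/Ω ≈ 199 kips

E100XX → F_EXX = 100 ksi.
Effective throat t_e = 0.707 × 0.75 = 0.5302 in.
Total length L = 12.5 in; A_we = 0.5302 × 12.5 = 6.628 in².
F_nw = 0.6 F_EXX = 0.6 × 100 = 60 ksi.
R_n = 60 × 6.628 = 397.7 kips; R_n/Ω = 397.7/2.0 = 198.8 kips.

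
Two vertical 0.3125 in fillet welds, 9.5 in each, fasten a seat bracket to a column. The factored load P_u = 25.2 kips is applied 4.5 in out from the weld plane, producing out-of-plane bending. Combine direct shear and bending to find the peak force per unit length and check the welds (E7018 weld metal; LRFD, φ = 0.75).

f_max ≈ 4 kip/in; adequate

E70XX → F_EXX = 70 ksi.
L_w = 2 × 9.5 = 19 in; section modulus (unit throat) S = 2 × L²/6 = 30.08 in².
Direct shear f_v = P/L_w = 25.2/19 = 1.326 kip/in.
Moment M = P × e = 25.2 × 4.5 = 113.4 kip·in; bending f_b = M/S = 3.77 kip/in.
f_max = √(f_v² + f_b²) = √(1.326² + 3.77²) = 3.996 kip/in.
φr_n = 0.75 × 0.6 × 70 × (0.707 × 0.3125) = 6.96 kip/in → adequate.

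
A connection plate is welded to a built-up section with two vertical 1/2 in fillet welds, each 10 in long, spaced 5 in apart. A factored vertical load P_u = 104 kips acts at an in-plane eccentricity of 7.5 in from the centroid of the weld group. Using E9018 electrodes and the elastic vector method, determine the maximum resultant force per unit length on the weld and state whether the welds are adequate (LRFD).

f_max ≈ 17.9 kip/in; NOT adequate

E90XX → F_EXX = 90 ksi.
Total weld length L_w = 20 in. Treat welds as unit-width lines.
Polar moment about centroid: J = 2[d³/12 + d(b/2)²] = 2[10³/12 + 10×2.5²] = 291.7 in³.
Direct shear f_v = P/L_w = 104 / 20 = 5.2 kip/in (vertical).
Torsion M = P·e = 104 × 7.5 = 780 kip·in.
Critical point at (x, y) = (2.5, 5) from centroid. f_tx = M·y/J = 13.37 kip/in; f_ty = M·x/J = 6.686 kip/in.
Resultant f_max = √[f_tx² + (f_v + f_ty)²] = √[13.37² + (5.2 + 6.686)²] = 17.89 kip/in.
Capacity per unit length: φr_n = 0.75 × 0.6 × 90 × (0.707 × 0.5) = 14.32 kip/in.
17.89 > 14.32 → NOT adequate.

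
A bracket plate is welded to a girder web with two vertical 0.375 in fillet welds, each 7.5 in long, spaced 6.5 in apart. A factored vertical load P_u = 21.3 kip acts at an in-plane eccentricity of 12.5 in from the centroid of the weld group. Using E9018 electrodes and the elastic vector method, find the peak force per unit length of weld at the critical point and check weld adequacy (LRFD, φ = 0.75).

E90XX → F_EXX = 90 ksi.
Total weld length L_w = 15 in. Treat welds as unit-width lines.
Polar moment about centroid: J = 2[d³/12 + d(b/2)²] = 2[7.5³/12 + 7.5×3.25²] = 228.8 in³.
Direct shear f_v = P/L_w = 21.3 / 15 = 1.42 kip/in (vertical).
Torsion M = P·e = 21.3 × 12.5 = 266.25 kip·in.
Critical point at (x, y) = (3.25, 3.75) from centroid. f_tx = M·y/J = 4.365 kip/in; f_ty = M·x/J = 3.783 kip/in.
Resultant f_max = √[f_tx² + (f_v + f_ty)²] = √[4.365² + (1.42 + 3.783)²] = 6.791 kip/in.
Capacity per unit length: φr_n = 0.75 × 0.6 × 90 × (0.707 × 0.375) = 10.74 kip/in.
6.791 ≤ 10.74 → adequate.

f_max ≈ 6.79 kip/in; adequate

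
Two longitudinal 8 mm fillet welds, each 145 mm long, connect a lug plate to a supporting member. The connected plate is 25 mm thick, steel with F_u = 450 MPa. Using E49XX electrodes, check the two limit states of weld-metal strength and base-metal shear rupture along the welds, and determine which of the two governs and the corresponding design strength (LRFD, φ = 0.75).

φR_n ≈ 362 kN (weld metal governs)

E49XX → F_EXX = 490 MPa.
t_e = 0.707 × 8 = 5.656 mm; L = 290 mm.
Weld metal: φR_n = 0.75 × 0.6 × 490 × 5.656 × 290 × 10⁻³ = 361.7 kN.
Base metal (shear rupture): φR_n = 0.75 × 0.6 × 450 × 25 × 290 × 10⁻³ = 1468 kN.
Governing: weld metal.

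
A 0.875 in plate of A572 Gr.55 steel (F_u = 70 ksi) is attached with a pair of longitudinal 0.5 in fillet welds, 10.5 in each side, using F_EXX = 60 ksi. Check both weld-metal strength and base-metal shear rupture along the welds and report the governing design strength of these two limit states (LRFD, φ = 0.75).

φR_n ≈ 200 kips (weld metal governs)

t_e = 0.707 × 0.5 = 0.3535 in; L = 21 in.
Weld metal: φR_n = 0.75 × 0.6 × 60 × 0.3535 × 21 = 200.4 kips.
Base metal (shear rupture): φR_n = 0.75 × 0.6 × 70 × 0.875 × 21 = 578.8 kips.
Governing: weld metal.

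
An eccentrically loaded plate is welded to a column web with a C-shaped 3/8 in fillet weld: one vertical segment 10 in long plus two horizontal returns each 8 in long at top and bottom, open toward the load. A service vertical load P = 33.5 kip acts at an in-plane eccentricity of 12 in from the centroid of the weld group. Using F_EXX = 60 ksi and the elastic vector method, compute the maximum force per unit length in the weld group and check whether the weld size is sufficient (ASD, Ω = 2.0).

f_max ≈ 5.52 kip/in; NOT adequate

Total weld length L_w = 26 in. Treat welds as unit-width lines.
Centroid: x̄ = 2×8×4 / 26 = 2.462 in from the vertical weld.
Polar moment about centroid: J = I_x + I_y = [10³/12 + 2×8×5²] + [10×2.462² + 2(8³/12 + 8×1.538²)] = 667.1 in³.
Direct shear f_v = P/L_w = 33.5 / 26 = 1.288 kip/in (vertical).
Torsion M = P·e = 33.5 × 12 = 402 kip·in.
Critical point at (x, y) = (5.538, 5) from centroid. f_tx = M·y/J = 3.013 kip/in; f_ty = M·x/J = 3.337 kip/in.
Resultant f_max = √[f_tx² + (f_v + f_ty)²] = √[3.013² + (1.288 + 3.337)²] = 5.521 kip/in.
Capacity per unit length: r_n/Ω = (1/2.0) × 0.6 × 60 × (0.707 × 0.375) = 4.772 kip/in.
5.521 > 4.772 → NOT adequate.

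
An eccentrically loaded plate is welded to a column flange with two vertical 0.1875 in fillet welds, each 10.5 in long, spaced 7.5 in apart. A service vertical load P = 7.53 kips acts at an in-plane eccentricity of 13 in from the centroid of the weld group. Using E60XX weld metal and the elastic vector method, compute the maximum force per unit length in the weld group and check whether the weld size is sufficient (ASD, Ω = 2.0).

f_max ≈ 1.53 kip/in; adequate

E60XX → F_EXX = 60 ksi.
Total weld length L_w = 21 in. Treat welds as unit-width lines.
Polar moment about centroid: J = 2[d³/12 + d(b/2)²] = 2[10.5³/12 + 10.5×3.75²] = 488.2 in³.
Direct shear f_v = P/L_w = 7.53 / 21 = 0.3586 kip/in (vertical).
Torsion M = P·e = 7.53 × 13 = 97.89 kip·in.
Critical point at (x, y) = (3.75, 5.25) from centroid. f_tx = M·y/J = 1.053 kip/in; f_ty = M·x/J = 0.7518 kip/in.
Resultant f_max = √[f_tx² + (f_v + f_ty)²] = √[1.053² + (0.3586 + 0.7518)²] = 1.53 kip/in.
Capacity per unit length: r_n/Ω = (1/2.0) × 0.6 × 60 × (0.707 × 0.1875) = 2.386 kip/in.
1.53 ≤ 2.386 → adequate.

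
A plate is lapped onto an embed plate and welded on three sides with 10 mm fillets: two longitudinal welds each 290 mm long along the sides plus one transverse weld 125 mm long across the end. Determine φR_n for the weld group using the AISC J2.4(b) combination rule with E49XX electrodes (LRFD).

φR_n ≈ 1100 kN

E49XX → F_EXX = 490 MPa.
t_e = 0.707 × 10 = 7.07 mm.
R_nwl = 0.6 × 490 × 7.07 × 580 × 10⁻³ = 1206 kN (longitudinal, 2 welds).
R_nwt = 0.6 × 490 × 7.07 × 125 × 10⁻³ = 259.8 kN (transverse, base value).
(i) R_nwl + R_nwt = 1465 kN; (ii) 0.85 R_nwl + 1.5 R_nwt = 1414 kN.
R_n = max = 1465 kN [governs: (i)]; φR_n = 1099 kN.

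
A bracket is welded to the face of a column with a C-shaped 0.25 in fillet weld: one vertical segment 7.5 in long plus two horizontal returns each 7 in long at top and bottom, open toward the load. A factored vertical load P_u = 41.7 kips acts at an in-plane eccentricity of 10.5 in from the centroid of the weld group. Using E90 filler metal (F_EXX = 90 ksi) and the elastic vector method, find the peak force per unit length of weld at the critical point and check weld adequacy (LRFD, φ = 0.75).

Total weld length L_w = 21.5 in. Treat welds as unit-width lines.
Centroid: x̄ = 2×7×3.5 / 21.5 = 2.279 in from the vertical weld.
Polar moment about centroid: J = I_x + I_y = [7.5³/12 + 2×7×3.75²] + [7.5×2.279² + 2(7³/12 + 7×1.221²)] = 349 in³.
Direct shear f_v = P/L_w = 41.7 / 21.5 = 1.94 kip/in (vertical).
Torsion M = P·e = 41.7 × 10.5 = 437.85 kip·in.
Critical point at (x, y) = (4.721, 3.75) from centroid. f_tx = M·y/J = 4.704 kip/in; f_ty = M·x/J = 5.922 kip/in.
Resultant f_max = √[f_tx² + (f_v + f_ty)²] = √[4.704² + (1.94 + 5.922)²] = 9.162 kip/in.
Capacity per unit length: φr_n = 0.75 × 0.6 × 90 × (0.707 × 0.25) = 7.158 kip/in.
9.162 > 7.158 → NOT adequate.

f_max ≈ 9.16 kip/in; NOT adequate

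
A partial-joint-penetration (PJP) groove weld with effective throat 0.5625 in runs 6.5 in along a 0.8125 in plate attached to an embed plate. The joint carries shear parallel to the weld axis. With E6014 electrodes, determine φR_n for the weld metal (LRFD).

φR_n ≈ 98.7 kip

E60XX → F_EXX = 60 ksi.
Effective throat (given) t_e = 0.5625 in.
A_we = 0.5625 × 6.5 = 3.656 in².
F_nw = 0.6 F_EXX = 36 ksi.
φR_n = 0.75 × 36 × 3.656 = 98.72 kip.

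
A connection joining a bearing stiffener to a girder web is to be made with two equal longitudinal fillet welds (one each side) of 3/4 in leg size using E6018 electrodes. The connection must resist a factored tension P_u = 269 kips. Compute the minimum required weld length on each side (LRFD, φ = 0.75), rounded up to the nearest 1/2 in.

L = 9.5 in on each side

E60XX → F_EXX = 60 ksi.
Throat t_e = 0.707 × 0.75 = 0.5302 in.
φr_n = 0.75 × 0.6 × 60 × 0.5302 = 14.32 kips/in.
L_req = P_u / φr_n = 269 / 14.32 = 18.79 in total.
Per side: 18.79 / 2 = 9.395 in.
Round up → use L = 9.5 in on each side.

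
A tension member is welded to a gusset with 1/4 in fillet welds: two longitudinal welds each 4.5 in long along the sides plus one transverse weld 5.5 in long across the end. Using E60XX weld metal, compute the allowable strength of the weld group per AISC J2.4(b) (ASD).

E60XX → F_EXX = 60 ksi.
t_e = 0.707 × 0.25 = 0.1767 in.
R_nwl = 0.6 × 60 × 0.1767 × 9 = 57.27 kip (longitudinal, 2 welds).
R_nwt = 0.6 × 60 × 0.1767 × 5.5 = 35 kip (transverse, base value).
(i) R_nwl + R_nwt = 92.26 kip; (ii) 0.85 R_nwl + 1.5 R_nwt = 101.2 kip.
R_n = max = 101.2 kip [governs: (ii)]; R_n/Ω = 50.59 kip.

R_n/Ω ≈ 50.6 kip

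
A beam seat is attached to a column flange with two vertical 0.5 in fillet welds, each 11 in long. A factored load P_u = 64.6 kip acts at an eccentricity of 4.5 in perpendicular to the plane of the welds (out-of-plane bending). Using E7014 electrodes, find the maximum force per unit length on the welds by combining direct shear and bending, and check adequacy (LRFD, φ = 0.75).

f_max ≈ 7.78 kip/in; adequate

E70XX → F_EXX = 70 ksi.
L_w = 2 × 11 = 22 in; section modulus (unit throat) S = 2 × L²/6 = 40.33 in².
Direct shear f_v = P/L_w = 64.6/22 = 2.936 kip/in.
Moment M = P × e = 64.6 × 4.5 = 290.7 kip·in; bending f_b = M/S = 7.207 kip/in.
f_max = √(f_v² + f_b²) = √(2.936² + 7.207²) = 7.783 kip/in.
φr_n = 0.75 × 0.6 × 70 × (0.707 × 0.5) = 11.14 kip/in → adequate.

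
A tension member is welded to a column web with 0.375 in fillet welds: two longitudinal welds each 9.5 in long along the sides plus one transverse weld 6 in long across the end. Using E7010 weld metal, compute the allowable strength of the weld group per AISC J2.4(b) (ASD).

R_n/Ω ≈ 140 kip

E70XX → F_EXX = 70 ksi.
t_e = 0.707 × 0.375 = 0.2651 in.
R_nwl = 0.6 × 70 × 0.2651 × 19 = 211.6 kip (longitudinal, 2 welds).
R_nwt = 0.6 × 70 × 0.2651 × 6 = 66.81 kip (transverse, base value).
(i) R_nwl + R_nwt = 278.4 kip; (ii) 0.85 R_nwl + 1.5 R_nwt = 280.1 kip.
R_n = max = 280.1 kip [governs: (ii)]; R_n/Ω = 140 kip.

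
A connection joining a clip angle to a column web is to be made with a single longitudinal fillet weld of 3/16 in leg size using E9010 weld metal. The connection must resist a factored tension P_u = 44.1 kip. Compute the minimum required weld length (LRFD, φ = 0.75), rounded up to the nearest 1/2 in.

L = 8.5 in

E90XX → F_EXX = 90 ksi.
Throat t_e = 0.707 × 0.1875 = 0.1326 in.
φr_n = 0.75 × 0.6 × 90 × 0.1326 = 5.369 kip/in.
L_req = P_u / φr_n = 44.1 / 5.369 = 8.214 in total.
Round up → use L = 8.5 in.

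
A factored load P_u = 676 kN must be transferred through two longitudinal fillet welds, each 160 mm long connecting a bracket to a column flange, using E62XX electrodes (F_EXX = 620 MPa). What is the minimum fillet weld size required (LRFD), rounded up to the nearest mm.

w = 11 mm

Total weld length L = 320 mm.
Required throat t_e = P_u / (φ × 0.6 F_EXX × L) = 676 / (0.75 × 0.6 × 620 × 320 × 10⁻³) = 7.572 mm.
Required leg w = t_e / 0.707 = 10.71 mm → use 11 mm.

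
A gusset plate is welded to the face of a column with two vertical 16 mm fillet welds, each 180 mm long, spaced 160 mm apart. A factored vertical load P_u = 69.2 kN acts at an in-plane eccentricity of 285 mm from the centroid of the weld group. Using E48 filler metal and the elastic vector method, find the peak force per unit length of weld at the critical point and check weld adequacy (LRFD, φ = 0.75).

f_max ≈ 865 N/mm; adequate

E48XX → F_EXX = 480 MPa.
Total weld length L_w = 360 mm. Treat welds as unit-width lines.
Polar moment about centroid: J = 2[d³/12 + d(b/2)²] = 2[180³/12 + 180×80²] = 3276000 mm³.
Direct shear f_v = P/L_w = 69.2×10³ / 360 = 192.2 N/mm (vertical).
Torsion M = P·e = 69.2×10³ × 285 = 19722000 N·mm.
Critical point at (x, y) = (80, 90) from centroid. f_tx = M·y/J = 541.8 N/mm; f_ty = M·x/J = 481.6 N/mm.
Resultant f_max = √[f_tx² + (f_v + f_ty)²] = √[541.8² + (192.2 + 481.6)²] = 864.6 N/mm.
Capacity per unit length: φr_n = 0.75 × 0.6 × 480 × (0.707 × 16) = 2443 N/mm.
864.6 ≤ 2443 → adequate.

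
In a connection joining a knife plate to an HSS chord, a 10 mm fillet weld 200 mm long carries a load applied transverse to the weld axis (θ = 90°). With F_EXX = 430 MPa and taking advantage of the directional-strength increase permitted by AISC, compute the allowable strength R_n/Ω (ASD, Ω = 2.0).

R_n/Ω ≈ 274 kN

t_e = 0.707 × 10 = 7.07 mm; A_we = 7.07 × 200 = 1414 mm².
Directional factor: 1.0 + 0.5 sin^1.5(90°) = 1.5.
F_nw = 0.6 × 430 × 1.5 = 387 MPa.
R_n/Ω = (387 × 1414) / 2.0 × 10⁻³ = 273.6 kN.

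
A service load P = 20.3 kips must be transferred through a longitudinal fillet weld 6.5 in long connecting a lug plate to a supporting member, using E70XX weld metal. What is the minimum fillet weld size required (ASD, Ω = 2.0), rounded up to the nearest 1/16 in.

w = 1/4 in

E70XX → F_EXX = 70 ksi.
Total weld length L = 6.5 in.
Required throat t_e = P × Ω / (0.6 F_EXX × L) = 20.3 × 2.0 / (0.6 × 70 × 6.5) = 0.1487 in.
Required leg w = t_e / 0.707 = 0.2104 in → use 1/4 in.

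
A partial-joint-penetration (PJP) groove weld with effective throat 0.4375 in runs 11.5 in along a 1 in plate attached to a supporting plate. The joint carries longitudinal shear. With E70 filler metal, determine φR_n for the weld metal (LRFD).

φR_n ≈ 158 kip

E70XX → F_EXX = 70 ksi.
Effective throat (given) t_e = 0.4375 in.
A_we = 0.4375 × 11.5 = 5.031 in².
F_nw = 0.6 F_EXX = 42 ksi.
φR_n = 0.75 × 42 × 5.031 = 158.5 kip.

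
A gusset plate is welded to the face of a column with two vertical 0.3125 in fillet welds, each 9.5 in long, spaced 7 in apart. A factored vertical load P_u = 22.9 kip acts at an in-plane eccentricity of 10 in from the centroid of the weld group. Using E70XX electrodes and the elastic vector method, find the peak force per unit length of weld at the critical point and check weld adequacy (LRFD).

f_max ≈ 4.42 kip/in; adequate

E70XX → F_EXX = 70 ksi.
Total weld length L_w = 19 in. Treat welds as unit-width lines.
Polar moment about centroid: J = 2[d³/12 + d(b/2)²] = 2[9.5³/12 + 9.5×3.5²] = 375.6 in³.
Direct shear f_v = P/L_w = 22.9 / 19 = 1.205 kip/in (vertical).
Torsion M = P·e = 22.9 × 10 = 229 kip·in.
Critical point at (x, y) = (3.5, 4.75) from centroid. f_tx = M·y/J = 2.896 kip/in; f_ty = M·x/J = 2.134 kip/in.
Resultant f_max = √[f_tx² + (f_v + f_ty)²] = √[2.896² + (1.205 + 2.134)²] = 4.42 kip/in.
Capacity per unit length: φr_n = 0.75 × 0.6 × 70 × (0.707 × 0.3125) = 6.96 kip/in.
4.42 ≤ 6.96 → adequate.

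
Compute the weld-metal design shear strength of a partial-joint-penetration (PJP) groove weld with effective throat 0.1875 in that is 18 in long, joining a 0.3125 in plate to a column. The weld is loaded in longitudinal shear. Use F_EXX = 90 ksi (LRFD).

φR_n ≈ 137 kips

Effective throat (given) t_e = 0.1875 in.
A_we = 0.1875 × 18 = 3.375 in².
F_nw = 0.6 F_EXX = 54 ksi.
φR_n = 0.75 × 54 × 3.375 = 136.7 kips.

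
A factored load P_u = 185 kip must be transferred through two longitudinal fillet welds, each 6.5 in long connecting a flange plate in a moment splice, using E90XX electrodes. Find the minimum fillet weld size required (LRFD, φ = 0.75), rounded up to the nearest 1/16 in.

E90XX → F_EXX = 90 ksi.
Total weld length L = 13 in.
Required throat t_e = P_u / (φ × 0.6 F_EXX × L) = 185 / (0.75 × 0.6 × 90 × 13) = 0.3514 in.
Required leg w = t_e / 0.707 = 0.497 in → use 1/2 in.

w = 1/2 in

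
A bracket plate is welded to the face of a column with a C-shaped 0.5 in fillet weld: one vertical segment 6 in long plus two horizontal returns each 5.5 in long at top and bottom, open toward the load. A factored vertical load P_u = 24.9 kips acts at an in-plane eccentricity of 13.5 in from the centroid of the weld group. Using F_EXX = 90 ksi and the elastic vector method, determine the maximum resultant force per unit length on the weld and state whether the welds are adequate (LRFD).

Total weld length L_w = 17 in. Treat welds as unit-width lines.
Centroid: x̄ = 2×5.5×2.75 / 17 = 1.779 in from the vertical weld.
Polar moment about centroid: J = I_x + I_y = [6³/12 + 2×5.5×3²] + [6×1.779² + 2(5.5³/12 + 5.5×0.9706²)] = 174.1 in³.
Direct shear f_v = P/L_w = 24.9 / 17 = 1.465 kip/in (vertical).
Torsion M = P·e = 24.9 × 13.5 = 336.15 kip·in.
Critical point at (x, y) = (3.721, 3) from centroid. f_tx = M·y/J = 5.793 kip/in; f_ty = M·x/J = 7.184 kip/in.
Resultant f_max = √[f_tx² + (f_v + f_ty)²] = √[5.793² + (1.465 + 7.184)²] = 10.41 kip/in.
Capacity per unit length: φr_n = 0.75 × 0.6 × 90 × (0.707 × 0.5) = 14.32 kip/in.
10.41 ≤ 14.32 → adequate.

f_max ≈ 10.4 kip/in; adequate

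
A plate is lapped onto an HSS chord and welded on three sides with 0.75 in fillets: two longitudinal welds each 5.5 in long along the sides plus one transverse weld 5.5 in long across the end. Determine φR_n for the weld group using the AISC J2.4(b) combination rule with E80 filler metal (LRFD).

E80XX → F_EXX = 80 ksi.
t_e = 0.707 × 0.75 = 0.5302 in.
R_nwl = 0.6 × 80 × 0.5302 × 11 = 280 kips (longitudinal, 2 welds).
R_nwt = 0.6 × 80 × 0.5302 × 5.5 = 140 kips (transverse, base value).
(i) R_nwl + R_nwt = 420 kips; (ii) 0.85 R_nwl + 1.5 R_nwt = 448 kips.
R_n = max = 448 kips [governs: (ii)]; φR_n = 336 kips.

φR_n ≈ 336 kips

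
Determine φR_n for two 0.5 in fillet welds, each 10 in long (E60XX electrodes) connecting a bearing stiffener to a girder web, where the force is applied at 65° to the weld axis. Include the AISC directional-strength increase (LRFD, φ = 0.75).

E60XX → F_EXX = 60 ksi.
t_e = 0.707 × 0.5 = 0.3535 in; A_we = 0.3535 × 20 = 7.07 in².
Directional factor: 1.0 + 0.5 sin^1.5(65°) = 1.431.
F_nw = 0.6 × 60 × 1.431 = 51.53 ksi.
φR_n = 0.75 × 51.53 × 7.07 = 273.2 kips.

φR_n ≈ 273 kips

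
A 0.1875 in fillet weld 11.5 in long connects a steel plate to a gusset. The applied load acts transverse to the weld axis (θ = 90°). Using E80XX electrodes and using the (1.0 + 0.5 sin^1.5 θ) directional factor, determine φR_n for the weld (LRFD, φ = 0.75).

E80XX → F_EXX = 80 ksi.
t_e = 0.707 × 0.1875 = 0.1326 in; A_we = 0.1326 × 11.5 = 1.524 in².
Directional factor: 1.0 + 0.5 sin^1.5(90°) = 1.5.
F_nw = 0.6 × 80 × 1.5 = 72 ksi.
φR_n = 0.75 × 72 × 1.524 = 82.32 kip.

φR_n ≈ 82.3 kip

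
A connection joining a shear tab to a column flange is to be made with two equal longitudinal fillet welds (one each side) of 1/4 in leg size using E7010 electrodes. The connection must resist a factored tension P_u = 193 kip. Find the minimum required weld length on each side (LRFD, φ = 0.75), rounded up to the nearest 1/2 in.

E70XX → F_EXX = 70 ksi.
Throat t_e = 0.707 × 0.25 = 0.1767 in.
φr_n = 0.75 × 0.6 × 70 × 0.1767 = 5.568 kip/in.
L_req = P_u / φr_n = 193 / 5.568 = 34.66 in total.
Per side: 34.66 / 2 = 17.33 in.
Round up → use L = 17.5 in on each side.

L = 17.5 in on each side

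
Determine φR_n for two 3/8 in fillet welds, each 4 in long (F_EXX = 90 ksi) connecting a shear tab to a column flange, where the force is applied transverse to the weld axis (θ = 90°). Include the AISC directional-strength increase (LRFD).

φR_n ≈ 129 kip

t_e = 0.707 × 0.375 = 0.2651 in; A_we = 0.2651 × 8 = 2.121 in².
Directional factor: 1.0 + 0.5 sin^1.5(90°) = 1.5.
F_nw = 0.6 × 90 × 1.5 = 81 ksi.
φR_n = 0.75 × 81 × 2.121 = 128.9 kip.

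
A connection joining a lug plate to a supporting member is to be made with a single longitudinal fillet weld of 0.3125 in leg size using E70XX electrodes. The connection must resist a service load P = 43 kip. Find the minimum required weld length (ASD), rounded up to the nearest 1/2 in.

L = 9.5 in

E70XX → F_EXX = 70 ksi.
Throat t_e = 0.707 × 0.3125 = 0.2209 in.
r_n/Ω = (0.6 × 70 × 0.2209) / 2.0 = 4.64 kip/in.
L_req = P / (r_n/Ω) = 43 / 4.64 = 9.268 in total.
Round up → use L = 9.5 in.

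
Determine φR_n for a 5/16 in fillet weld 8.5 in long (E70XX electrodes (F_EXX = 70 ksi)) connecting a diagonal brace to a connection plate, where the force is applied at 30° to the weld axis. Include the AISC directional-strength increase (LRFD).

φR_n ≈ 69.6 kips

t_e = 0.707 × 0.3125 = 0.2209 in; A_we = 0.2209 × 8.5 = 1.878 in².
Directional factor: 1.0 + 0.5 sin^1.5(30°) = 1.177.
F_nw = 0.6 × 70 × 1.177 = 49.42 ksi.
φR_n = 0.75 × 49.42 × 1.878 = 69.61 kips.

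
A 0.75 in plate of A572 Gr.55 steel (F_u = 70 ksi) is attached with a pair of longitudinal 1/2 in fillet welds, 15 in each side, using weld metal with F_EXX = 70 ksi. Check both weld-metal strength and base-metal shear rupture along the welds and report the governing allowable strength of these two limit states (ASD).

R_n/Ω ≈ 223 kip (weld metal governs)

t_e = 0.707 × 0.5 = 0.3535 in; L = 30 in.
Weld metal: R_n/Ω = (1/2.0) × 0.6 × 70 × 0.3535 × 30 = 222.7 kip.
Base metal (shear rupture): R_n/Ω = (1/2.0) × 0.6 × 70 × 0.75 × 30 = 472.5 kip.
Governing: weld metal.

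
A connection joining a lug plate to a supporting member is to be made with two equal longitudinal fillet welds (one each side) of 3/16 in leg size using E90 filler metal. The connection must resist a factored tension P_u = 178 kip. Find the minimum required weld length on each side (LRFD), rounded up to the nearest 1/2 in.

E90XX → F_EXX = 90 ksi.
Throat t_e = 0.707 × 0.1875 = 0.1326 in.
φr_n = 0.75 × 0.6 × 90 × 0.1326 = 5.369 kip/in.
L_req = P_u / φr_n = 178 / 5.369 = 33.15 in total.
Per side: 33.15 / 2 = 16.58 in.
Round up → use L = 17 in on each side.

L = 17 in on each side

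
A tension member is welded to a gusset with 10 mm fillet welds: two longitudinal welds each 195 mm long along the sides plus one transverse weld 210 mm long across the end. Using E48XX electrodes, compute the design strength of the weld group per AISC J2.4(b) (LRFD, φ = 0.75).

E48XX → F_EXX = 480 MPa.
t_e = 0.707 × 10 = 7.07 mm.
R_nwl = 0.6 × 480 × 7.07 × 390 × 10⁻³ = 794.1 kN (longitudinal, 2 welds).
R_nwt = 0.6 × 480 × 7.07 × 210 × 10⁻³ = 427.6 kN (transverse, base value).
(i) R_nwl + R_nwt = 1222 kN; (ii) 0.85 R_nwl + 1.5 R_nwt = 1316 kN.
R_n = max = 1316 kN [governs: (ii)]; φR_n = 987.3 kN.

φR_n ≈ 987 kN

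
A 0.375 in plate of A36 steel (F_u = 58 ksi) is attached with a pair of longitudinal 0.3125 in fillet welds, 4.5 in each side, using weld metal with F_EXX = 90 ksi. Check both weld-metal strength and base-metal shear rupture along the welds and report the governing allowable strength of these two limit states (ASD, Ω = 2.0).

t_e = 0.707 × 0.3125 = 0.2209 in; L = 9 in.
Weld metal: R_n/Ω = (1/2.0) × 0.6 × 90 × 0.2209 × 9 = 53.69 kips.
Base metal (shear rupture): R_n/Ω = (1/2.0) × 0.6 × 58 × 0.375 × 9 = 58.72 kips.
Governing: weld metal.

R_n/Ω ≈ 53.7 kips (weld metal governs)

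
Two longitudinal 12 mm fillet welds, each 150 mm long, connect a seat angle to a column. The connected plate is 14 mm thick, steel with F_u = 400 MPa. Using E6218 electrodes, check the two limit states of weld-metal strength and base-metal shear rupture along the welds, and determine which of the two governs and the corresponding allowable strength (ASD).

R_n/Ω ≈ 473 kN (weld metal governs)

E62XX → F_EXX = 620 MPa.
t_e = 0.707 × 12 = 8.484 mm; L = 300 mm.
Weld metal: R_n/Ω = (1/2.0) × 0.6 × 620 × 8.484 × 300 × 10⁻³ = 473.4 kN.
Base metal (shear rupture): R_n/Ω = (1/2.0) × 0.6 × 400 × 14 × 300 × 10⁻³ = 504 kN.
Governing: weld metal.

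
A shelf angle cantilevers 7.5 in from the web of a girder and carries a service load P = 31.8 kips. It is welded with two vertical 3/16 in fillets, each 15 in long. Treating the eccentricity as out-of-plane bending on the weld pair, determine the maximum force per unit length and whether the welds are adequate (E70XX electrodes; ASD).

f_max ≈ 3.35 kip/in; NOT adequate

E70XX → F_EXX = 70 ksi.
L_w = 2 × 15 = 30 in; section modulus (unit throat) S = 2 × L²/6 = 75 in².
Direct shear f_v = P/L_w = 31.8/30 = 1.06 kip/in.
Moment M = P × e = 31.8 × 7.5 = 238.5 kip·in; bending f_b = M/S = 3.18 kip/in.
f_max = √(f_v² + f_b²) = √(1.06² + 3.18²) = 3.352 kip/in.
r_n/Ω = (1/2.0) × 0.6 × 70 × (0.707 × 0.1875) = 2.784 kip/in → NOT adequate.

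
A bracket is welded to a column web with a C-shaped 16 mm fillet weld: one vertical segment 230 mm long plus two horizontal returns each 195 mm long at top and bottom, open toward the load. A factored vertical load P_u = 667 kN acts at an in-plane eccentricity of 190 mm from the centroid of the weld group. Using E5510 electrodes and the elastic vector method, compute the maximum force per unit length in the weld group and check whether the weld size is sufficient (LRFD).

f_max ≈ 3430 N/mm; NOT adequate

E55XX → F_EXX = 550 MPa.
Total weld length L_w = 620 mm. Treat welds as unit-width lines.
Centroid: x̄ = 2×195×97.5 / 620 = 61.33 mm from the vertical weld.
Polar moment about centroid: J = I_x + I_y = [230³/12 + 2×195×115²] + [230×61.33² + 2(195³/12 + 195×36.17²)] = 8783000 mm³.
Direct shear f_v = P/L_w = 667×10³ / 620 = 1076 N/mm (vertical).
Torsion M = P·e = 667×10³ × 190 = 126730000 N·mm.
Critical point at (x, y) = (133.7, 115) from centroid. f_tx = M·y/J = 1659 N/mm; f_ty = M·x/J = 1929 N/mm.
Resultant f_max = √[f_tx² + (f_v + f_ty)²] = √[1659² + (1076 + 1929)²] = 3432 N/mm.
Capacity per unit length: φr_n = 0.75 × 0.6 × 550 × (0.707 × 16) = 2800 N/mm.
3432 > 2800 → NOT adequate.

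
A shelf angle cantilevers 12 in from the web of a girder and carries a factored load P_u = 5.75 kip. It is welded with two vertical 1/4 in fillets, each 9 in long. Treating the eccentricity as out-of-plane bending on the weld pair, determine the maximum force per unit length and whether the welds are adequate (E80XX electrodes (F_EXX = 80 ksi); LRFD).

L_w = 2 × 9 = 18 in; section modulus (unit throat) S = 2 × L²/6 = 27 in².
Direct shear f_v = P/L_w = 5.75/18 = 0.3194 kip/in.
Moment M = P × e = 5.75 × 12 = 69 kip·in; bending f_b = M/S = 2.556 kip/in.
f_max = √(f_v² + f_b²) = √(0.3194² + 2.556²) = 2.575 kip/in.
φr_n = 0.75 × 0.6 × 80 × (0.707 × 0.25) = 6.363 kip/in → adequate.

f_max ≈ 2.58 kip/in; adequate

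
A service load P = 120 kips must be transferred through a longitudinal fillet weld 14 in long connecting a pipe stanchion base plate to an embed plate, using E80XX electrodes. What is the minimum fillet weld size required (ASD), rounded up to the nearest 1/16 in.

E80XX → F_EXX = 80 ksi.
Total weld length L = 14 in.
Required throat t_e = P × Ω / (0.6 F_EXX × L) = 120 × 2.0 / (0.6 × 80 × 14) = 0.3571 in.
Required leg w = t_e / 0.707 = 0.5052 in → use 9/16 in.

w = 9/16 in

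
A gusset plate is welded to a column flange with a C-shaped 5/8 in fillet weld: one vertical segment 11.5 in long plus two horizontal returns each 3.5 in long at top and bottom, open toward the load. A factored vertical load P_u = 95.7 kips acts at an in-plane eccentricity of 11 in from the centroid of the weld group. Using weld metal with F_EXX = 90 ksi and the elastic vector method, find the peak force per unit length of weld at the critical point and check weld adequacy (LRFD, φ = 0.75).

Total weld length L_w = 18.5 in. Treat welds as unit-width lines.
Centroid: x̄ = 2×3.5×1.75 / 18.5 = 0.6622 in from the vertical weld.
Polar moment about centroid: J = I_x + I_y = [11.5³/12 + 2×3.5×5.75²] + [11.5×0.6622² + 2(3.5³/12 + 3.5×1.088²)] = 378.6 in³.
Direct shear f_v = P/L_w = 95.7 / 18.5 = 5.173 kip/in (vertical).
Torsion M = P·e = 95.7 × 11 = 1052.7 kip·in.
Critical point at (x, y) = (2.838, 5.75) from centroid. f_tx = M·y/J = 15.99 kip/in; f_ty = M·x/J = 7.89 kip/in.
Resultant f_max = √[f_tx² + (f_v + f_ty)²] = √[15.99² + (5.173 + 7.89)²] = 20.64 kip/in.
Capacity per unit length: φr_n = 0.75 × 0.6 × 90 × (0.707 × 0.625) = 17.9 kip/in.
20.64 > 17.9 → NOT adequate.

f_max ≈ 20.6 kip/in; NOT adequate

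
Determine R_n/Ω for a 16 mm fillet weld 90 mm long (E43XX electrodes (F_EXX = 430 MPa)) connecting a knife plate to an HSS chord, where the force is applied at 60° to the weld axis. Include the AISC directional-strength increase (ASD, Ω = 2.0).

R_n/Ω ≈ 184 kN

t_e = 0.707 × 16 = 11.31 mm; A_we = 11.31 × 90 = 1018 mm².
Directional factor: 1.0 + 0.5 sin^1.5(60°) = 1.403.
F_nw = 0.6 × 430 × 1.403 = 362 MPa.
R_n/Ω = (362 × 1018) / 2.0 × 10⁻³ = 184.3 kN.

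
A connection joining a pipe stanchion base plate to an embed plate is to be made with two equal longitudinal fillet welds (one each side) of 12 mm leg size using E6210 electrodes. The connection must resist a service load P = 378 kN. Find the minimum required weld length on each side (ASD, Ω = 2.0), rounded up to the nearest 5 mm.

L = 120 mm on each side

E62XX → F_EXX = 620 MPa.
Throat t_e = 0.707 × 12 = 8.484 mm.
r_n/Ω = (0.6 × 620 × 8.484) / 2.0 = 1578 N/mm = 1.578 kN/mm.
L_req = P / (r_n/Ω) = 378 / 1.578 = 239.5 mm total.
Per side: 239.5 / 2 = 119.8 mm.
Round up → use L = 120 mm on each side.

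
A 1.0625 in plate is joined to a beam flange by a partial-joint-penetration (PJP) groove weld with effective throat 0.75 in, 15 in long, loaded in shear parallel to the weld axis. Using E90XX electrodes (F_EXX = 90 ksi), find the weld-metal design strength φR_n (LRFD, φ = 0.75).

Effective throat (given) t_e = 0.75 in.
A_we = 0.75 × 15 = 11.25 in².
F_nw = 0.6 F_EXX = 54 ksi.
φR_n = 0.75 × 54 × 11.25 = 455.6 kips.

φR_n ≈ 456 kips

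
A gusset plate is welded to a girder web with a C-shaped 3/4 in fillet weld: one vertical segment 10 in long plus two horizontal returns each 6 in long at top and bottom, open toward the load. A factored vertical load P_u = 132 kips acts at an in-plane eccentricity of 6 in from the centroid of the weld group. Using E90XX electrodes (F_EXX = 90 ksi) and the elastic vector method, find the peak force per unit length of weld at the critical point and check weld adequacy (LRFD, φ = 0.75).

f_max ≈ 15.8 kip/in; adequate

Total weld length L_w = 22 in. Treat welds as unit-width lines.
Centroid: x̄ = 2×6×3 / 22 = 1.636 in from the vertical weld.
Polar moment about centroid: J = I_x + I_y = [10³/12 + 2×6×5²] + [10×1.636² + 2(6³/12 + 6×1.364²)] = 468.4 in³.
Direct shear f_v = P/L_w = 132 / 22 = 6 kip/in (vertical).
Torsion M = P·e = 132 × 6 = 792 kip·in.
Critical point at (x, y) = (4.364, 5) from centroid. f_tx = M·y/J = 8.454 kip/in; f_ty = M·x/J = 7.378 kip/in.
Resultant f_max = √[f_tx² + (f_v + f_ty)²] = √[8.454² + (6 + 7.378)²] = 15.83 kip/in.
Capacity per unit length: φr_n = 0.75 × 0.6 × 90 × (0.707 × 0.75) = 21.48 kip/in.
15.83 ≤ 21.48 → adequate.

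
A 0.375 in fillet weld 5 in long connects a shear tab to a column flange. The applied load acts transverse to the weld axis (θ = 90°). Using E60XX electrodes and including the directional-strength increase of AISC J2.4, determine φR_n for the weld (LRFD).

φR_n ≈ 53.7 kip

E60XX → F_EXX = 60 ksi.
t_e = 0.707 × 0.375 = 0.2651 in; A_we = 0.2651 × 5 = 1.326 in².
Directional factor: 1.0 + 0.5 sin^1.5(90°) = 1.5.
F_nw = 0.6 × 60 × 1.5 = 54 ksi.
φR_n = 0.75 × 54 × 1.326 = 53.69 kip.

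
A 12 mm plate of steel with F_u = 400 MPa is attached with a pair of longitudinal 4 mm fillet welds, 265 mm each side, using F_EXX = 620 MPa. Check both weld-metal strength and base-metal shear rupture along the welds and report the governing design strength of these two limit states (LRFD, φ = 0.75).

φR_n ≈ 418 kN (weld metal governs)

t_e = 0.707 × 4 = 2.828 mm; L = 530 mm.
Weld metal: φR_n = 0.75 × 0.6 × 620 × 2.828 × 530 × 10⁻³ = 418.2 kN.
Base metal (shear rupture): φR_n = 0.75 × 0.6 × 400 × 12 × 530 × 10⁻³ = 1145 kN.
Governing: weld metal.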